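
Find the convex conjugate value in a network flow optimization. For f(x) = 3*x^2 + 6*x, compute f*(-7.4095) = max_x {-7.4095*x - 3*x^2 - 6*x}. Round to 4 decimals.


f*(y) = sup_x {y*x - a*x^2 - b*x} = sup_x {(y-b)*x - a*x^2}
FOC: (y - b) - 2a*x = 0 => x* = (y - b)/(2a)
x* = (-7.4095 - 6)/(2*3) = -2.2349
f*(-7.4095) = (y-b)^2/(4a) = (-7.4095 - 6)^2/(4*3)
= 179.8147/12 = 14.9846


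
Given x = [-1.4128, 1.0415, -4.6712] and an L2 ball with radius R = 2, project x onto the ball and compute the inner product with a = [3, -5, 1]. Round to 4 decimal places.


Step 1: Compute ||x|| (intermediates to 6 decimals).
||x|| = sqrt((-1.4128)^2 + 1.0415^2 + (-4.6712)^2) = 4.990074
Step 2: Project.
Since ||x|| > R, scale = R/||x|| = 2/4.990074 = 0.400796, proj(x) = scale * x
proj(x) = [-0.566245, 0.417429, -1.872198]
Step 3: Dot product.
a^T * proj(x) = 3*(-0.566245) - 5*0.417429 + 1*(-1.872198) = -5.6581


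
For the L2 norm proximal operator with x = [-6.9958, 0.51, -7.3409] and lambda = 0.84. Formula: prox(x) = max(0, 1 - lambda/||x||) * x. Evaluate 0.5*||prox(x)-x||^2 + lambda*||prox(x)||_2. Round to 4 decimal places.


Step 1: Compute ||x||.
||x|| = 10.1533
Step 2: Compute scaling factor.
scale = max(0, 1 - 0.84/10.1533) = 0.9173
Step 3: prox(x) = [-6.417, 0.4678, -6.7336]
||prox(x)|| = 9.3133
Step 4: Proximal objective.
0.5*||prox-x||^2 = 0.3528
lambda*||prox|| = 7.8232
Total = 8.176


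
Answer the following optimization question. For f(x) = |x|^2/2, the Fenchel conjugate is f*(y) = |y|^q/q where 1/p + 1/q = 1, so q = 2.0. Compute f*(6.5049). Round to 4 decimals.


The conjugate exponent q satisfies 1/p + 1/q = 1.
p = 2, so q = 2/(2 - 1) = 2.0
|y|^q = 6.5049^2.0 = 42.3137
f*(6.5049) = 42.3137 / 2.0 = 21.1569


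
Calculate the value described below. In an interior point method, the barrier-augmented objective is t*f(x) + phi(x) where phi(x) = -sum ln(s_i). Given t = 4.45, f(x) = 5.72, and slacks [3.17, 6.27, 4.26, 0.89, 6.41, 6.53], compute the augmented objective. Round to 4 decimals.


Step 1: Compute log-barrier.
ln values: [1.1537, 1.8358, 1.4493, -0.1165, 1.8579, 1.8764]
phi = -(1.1537 + 1.8358 + 1.4493 - 0.1165 + 1.8579 + 1.8764) = -8.0565
Step 2: Compute augmented objective.
t*f(x) = 4.45*5.72 = 25.454
Total = 25.454 - 8.0565 = 17.3975


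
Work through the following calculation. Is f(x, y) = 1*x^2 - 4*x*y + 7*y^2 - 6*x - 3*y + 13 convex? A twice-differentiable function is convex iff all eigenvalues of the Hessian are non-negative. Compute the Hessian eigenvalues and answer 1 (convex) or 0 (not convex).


The Hessian of f(x,y) = 1*x^2 - 4*x*y + 7*y^2 - 6*x - 3*y + 13 is:
H = [[2, -4], [-4, 14]]
Trace = 2 + 14 = 16
Determinant = 2*14 - (-4)^2 = 12
Discriminant = (16)^2 - 4*12 = 208.0
Eigenvalues: lambda_1 = 0.7889, lambda_2 = 15.2111
The function is convex.

1


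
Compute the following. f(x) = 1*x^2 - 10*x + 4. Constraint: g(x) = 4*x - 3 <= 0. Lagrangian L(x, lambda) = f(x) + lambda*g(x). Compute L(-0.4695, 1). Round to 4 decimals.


Step 1: Evaluate f(x).
f(-0.4695) = 1*(-0.4695)^2 - 10*(-0.4695) + 4 = 8.9154
Step 2: Evaluate g(x).
g(-0.4695) = 4*-0.4695 - 3 = -4.878
Step 3: Compute Lagrangian.
L = 8.9154 + 1*-4.878 = 4.0374


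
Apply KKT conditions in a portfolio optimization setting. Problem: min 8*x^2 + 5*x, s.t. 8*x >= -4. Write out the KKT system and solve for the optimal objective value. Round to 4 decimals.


Step 1: Try lambda = 0 (constraint inactive).
Stationarity: 2*8*x + 5 = 0
x* = -5/(2*8) = -0.3125
Check constraint: 8*-0.3125 = -2.5 >= -4 -- satisfied.
Step 2: Compute optimal value.
f(x*) = 8*(-0.3125)^2 + 5*(-0.3125) = -0.7813


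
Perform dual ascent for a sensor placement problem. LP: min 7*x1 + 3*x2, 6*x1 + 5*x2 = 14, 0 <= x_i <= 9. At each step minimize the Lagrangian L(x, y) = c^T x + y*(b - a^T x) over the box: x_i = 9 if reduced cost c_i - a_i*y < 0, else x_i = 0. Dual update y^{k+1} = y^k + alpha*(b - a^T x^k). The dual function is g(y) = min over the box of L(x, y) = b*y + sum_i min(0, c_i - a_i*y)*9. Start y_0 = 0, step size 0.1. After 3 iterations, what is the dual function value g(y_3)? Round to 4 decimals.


Dual ascent for LP: min 7*x1 + 3*x2, 6*x1 + 5*x2 = 14, 0 <= x_i <= 9
Step 1: y^k = 0.0, reduced costs: (7.0, 3.0)
  x^k = (0.0, 0.0), subgradient = b - a^T x = 14.0
  y^{k+1} = 0.0 + 0.1*14.0 = 1.4
Step 2: y^k = 1.4, reduced costs: (-1.4, -4.0)
  x^k = (9.0, 9.0), subgradient = b - a^T x = -85.0
  y^{k+1} = 1.4 + 0.1*-85.0 = -7.1
Step 3: y^k = -7.1, reduced costs: (49.6, 38.5)
  x^k = (0.0, 0.0), subgradient = b - a^T x = 14.0
  y^{k+1} = -7.1 + 0.1*14.0 = -5.7
Dual objective at y_3 = -5.7: reduced costs (41.2, 31.5), box minimizer x = (0.0, 0.0)
g(y_3) = b*y + (c1 - a1*y)*x1 + (c2 - a2*y)*x2 = 14*(-5.7) + 41.2*0.0 + 31.5*0.0 = -79.8 + 0.0 + 0.0 = -79.8


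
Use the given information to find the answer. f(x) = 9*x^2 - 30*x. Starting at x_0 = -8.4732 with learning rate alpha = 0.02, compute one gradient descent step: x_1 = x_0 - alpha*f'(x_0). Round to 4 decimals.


We compute the gradient at x_0 and apply the update.
f'(x) = 18*x - 30
f'(-8.4732) = 18*-8.4732 - 30 = -182.5176
x_1 = -8.4732 - 0.02*-182.5176 = -4.8228


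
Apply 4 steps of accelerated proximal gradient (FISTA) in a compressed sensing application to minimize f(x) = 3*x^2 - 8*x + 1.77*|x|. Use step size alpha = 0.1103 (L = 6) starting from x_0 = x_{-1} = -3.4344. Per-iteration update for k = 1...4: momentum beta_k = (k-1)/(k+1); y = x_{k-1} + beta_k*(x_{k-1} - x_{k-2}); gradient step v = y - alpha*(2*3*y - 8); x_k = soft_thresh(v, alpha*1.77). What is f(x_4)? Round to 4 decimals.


FISTA on f(x) = 3*x^2 - 8*x + 1.77*|x|
L = 6, alpha = 0.1103
Iteration 1: beta = 0.0, y = -3.4344 + 0.0*(-3.4344 + 3.4344) = -3.4344
  grad(y) = -28.6064, v = y - alpha*grad = -0.2791
  prox(v) = soft_thresh(-0.2791, 0.1952) = -0.0839
Iteration 2: beta = 0.3333, y = -0.0839 + 0.3333*(-0.0839 + 3.4344) = 1.033
  grad(y) = -1.8023, v = y - alpha*grad = 1.2317
  prox(v) = soft_thresh(1.2317, 0.1952) = 1.0365
Iteration 3: beta = 0.5, y = 1.0365 + 0.5*(1.0365 + 0.0839) = 1.5967
  grad(y) = 1.5803, v = y - alpha*grad = 1.4224
  prox(v) = soft_thresh(1.4224, 0.1952) = 1.2272
Iteration 4: beta = 0.6, y = 1.2272 + 0.6*(1.2272 - 1.0365) = 1.3416
  grad(y) = 0.0495, v = y - alpha*grad = 1.3361
  prox(v) = soft_thresh(1.3361, 0.1952) = 1.1409
f(x_4) = 3*1.1409^2 - 8*1.1409 + 1.77*|1.1409| = -3.2029


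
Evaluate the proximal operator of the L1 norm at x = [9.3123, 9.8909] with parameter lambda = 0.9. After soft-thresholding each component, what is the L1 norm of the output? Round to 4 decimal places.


Soft-thresholding with lambda = 0.9:
prox(9.3123) = sign(9.3123)*max(|9.3123| - 0.9, 0) = 8.4123
prox(9.8909) = sign(9.8909)*max(|9.8909| - 0.9, 0) = 8.9909
prox(x) = [8.4123, 8.9909]
||prox(x)||_1 = 8.4123 + 8.9909 = 17.4032


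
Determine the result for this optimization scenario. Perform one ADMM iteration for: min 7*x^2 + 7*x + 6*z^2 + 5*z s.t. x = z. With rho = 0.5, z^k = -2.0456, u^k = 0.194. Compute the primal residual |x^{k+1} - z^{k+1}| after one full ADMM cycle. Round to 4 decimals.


ADMM iteration with rho = 0.5, z^k = -2.0456, u^k = 0.194
Step 1: x-update.
Minimize 7*x^2 + 7*x + (0.5/2)*(x + 2.0456 + 0.194)^2
FOC: (2*7 + 0.5)*x = -7 + 0.5*(-2.0456 - 0.194)
x^{k+1} = -0.56
Step 2: z-update.
Minimize 6*z^2 + 5*z + (0.5/2)*(-0.56 - z + 0.194)^2
FOC: (2*6 + 0.5)*z = -5 + 0.5*(-0.56 + 0.194)
z^{k+1} = -0.4146
Step 3: u-update.
u^{k+1} = 0.194 - 0.56 + 0.4146 = 0.0487
Step 4: Primal residual = |-0.56 + 0.4146| = 0.1453


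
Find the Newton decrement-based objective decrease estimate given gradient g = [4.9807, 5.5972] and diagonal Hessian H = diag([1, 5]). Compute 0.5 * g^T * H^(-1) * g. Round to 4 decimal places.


Step 1: H is diagonal, so H^(-1) * g = [4.9807, 1.1194].
Step 2: g^T H^(-1) g = sum_i g_i^2 / H_ii
  = (4.9807)^2/1 + (5.5972)^2/5
  = 24.8074 + 6.2657 = 31.0731
Step 3: Objective decrease = 0.5 * g^T H^(-1) g = 15.5366


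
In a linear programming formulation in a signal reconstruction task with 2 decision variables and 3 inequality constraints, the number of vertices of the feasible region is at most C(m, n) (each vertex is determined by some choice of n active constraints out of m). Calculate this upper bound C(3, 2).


Each vertex corresponds to some choice of n active constraints out of m, so the number of vertices is at most C(m, n) = m! / (n!(m-n)!).
m = 3, n = 2
Numerator: 3 * 2
Denominator: 2! = 2
C(3, 2) = 3


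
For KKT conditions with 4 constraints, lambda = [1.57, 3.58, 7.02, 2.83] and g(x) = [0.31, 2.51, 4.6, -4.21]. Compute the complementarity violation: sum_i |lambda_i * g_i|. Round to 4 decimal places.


KKT complementary slackness check:
lambda_1 * g_1 = 1.57 * 0.31 = 0.4867
lambda_2 * g_2 = 3.58 * 2.51 = 8.9858
lambda_3 * g_3 = 7.02 * 4.6 = 32.292
lambda_4 * g_4 = 2.83 * -4.21 = -11.9143
Total violation = 0.4867 + 8.9858 + 32.292 + 11.9143 = 53.6788


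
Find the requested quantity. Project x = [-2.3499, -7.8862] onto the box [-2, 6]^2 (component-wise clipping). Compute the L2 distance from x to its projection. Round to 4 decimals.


Project each component onto [-2, 6].
clip(-2.3499) = -2.0, clip(-7.8862) = -2.0
Projection = [-2.0, -2.0]
Squared diffs: [0.1224, 34.6474]
Distance = sqrt(34.7698) = 5.8966


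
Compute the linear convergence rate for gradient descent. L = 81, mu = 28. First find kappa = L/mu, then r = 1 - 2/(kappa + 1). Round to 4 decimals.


Step 1: Compute the condition number.
kappa = L/mu = 81/28 = 2.8929
Step 2: Compute the convergence rate.
r = 1 - 2/(kappa + 1) = 1 - 2*mu/(L + mu) = (L - mu)/(L + mu) = 53/109 = 0.4862


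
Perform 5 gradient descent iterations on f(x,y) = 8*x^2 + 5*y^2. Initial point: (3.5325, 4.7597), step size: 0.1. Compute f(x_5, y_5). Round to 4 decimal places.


Gradient descent on f(x,y) = 8*x^2 + 5*y^2.
Starting point: (3.5325, 4.7597), alpha = 0.1
Step 1: grad_x = 2*8*3.5325 = 56.52, grad_y = 2*5*4.7597 = 47.597
  x_1 = 3.5325 - 0.1*56.52 = -2.1195
  y_1 = 4.7597 - 0.1*47.597 = 0.0
Step 2: grad_x = 2*8*-2.1195 = -33.912, grad_y = 2*5*0.0 = 0.0
  x_2 = -2.1195 - 0.1*-33.912 = 1.2717
  y_2 = 0.0 - 0.1*0.0 = 0.0
Step 3: grad_x = 2*8*1.2717 = 20.3472, grad_y = 2*5*0.0 = 0.0
  x_3 = 1.2717 - 0.1*20.3472 = -0.763
  y_3 = 0.0 - 0.1*0.0 = 0.0
Step 4: grad_x = 2*8*-0.763 = -12.2083, grad_y = 2*5*0.0 = 0.0
  x_4 = -0.763 - 0.1*-12.2083 = 0.4578
  y_4 = 0.0 - 0.1*0.0 = 0.0
Step 5: grad_x = 2*8*0.4578 = 7.325, grad_y = 2*5*0.0 = 0.0
  x_5 = 0.4578 - 0.1*7.325 = -0.2747
  y_5 = 0.0 - 0.1*0.0 = 0.0
f(-0.2747, 0.0) = 8*(-0.2747)^2 + 5*0.0^2 = 0.6036


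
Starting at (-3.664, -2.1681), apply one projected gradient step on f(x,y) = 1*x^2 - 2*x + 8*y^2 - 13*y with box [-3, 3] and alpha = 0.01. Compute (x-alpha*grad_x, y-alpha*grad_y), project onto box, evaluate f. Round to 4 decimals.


Step 1: Compute gradient at (-3.664, -2.1681).
grad_x = 2*1*-3.664 - 2 = -9.328
grad_y = 2*8*-2.1681 - 13 = -47.6896
Step 2: Gradient step.
x_raw = -3.664 - 0.01*-9.328 = -3.5707
y_raw = -2.1681 - 0.01*-47.6896 = -1.6912
Step 3: Project onto [-3, 3].
x_proj = clip(-3.5707) = -3.0
y_proj = clip(-1.6912) = -1.6912
Step 4: Evaluate f.
f(-3.0, -1.6912) = 59.867


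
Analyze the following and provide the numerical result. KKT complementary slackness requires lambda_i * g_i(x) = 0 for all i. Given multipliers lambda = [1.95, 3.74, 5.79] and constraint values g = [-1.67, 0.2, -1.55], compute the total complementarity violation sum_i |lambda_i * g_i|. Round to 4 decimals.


KKT complementary slackness check:
lambda_1 * g_1 = 1.95 * -1.67 = -3.2565
lambda_2 * g_2 = 3.74 * 0.2 = 0.748
lambda_3 * g_3 = 5.79 * -1.55 = -8.9745
Total violation = 3.2565 + 0.748 + 8.9745 = 12.979


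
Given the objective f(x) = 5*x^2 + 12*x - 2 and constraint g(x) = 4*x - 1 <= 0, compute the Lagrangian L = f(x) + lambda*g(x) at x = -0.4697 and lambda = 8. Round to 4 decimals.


Step 1: Evaluate f(x).
f(-0.4697) = 5*(-0.4697)^2 + 12*(-0.4697) - 2 = -6.5333
Step 2: Evaluate g(x).
g(-0.4697) = 4*-0.4697 - 1 = -2.8788
Step 3: Compute Lagrangian.
L = -6.5333 + 8*-2.8788 = -29.5637


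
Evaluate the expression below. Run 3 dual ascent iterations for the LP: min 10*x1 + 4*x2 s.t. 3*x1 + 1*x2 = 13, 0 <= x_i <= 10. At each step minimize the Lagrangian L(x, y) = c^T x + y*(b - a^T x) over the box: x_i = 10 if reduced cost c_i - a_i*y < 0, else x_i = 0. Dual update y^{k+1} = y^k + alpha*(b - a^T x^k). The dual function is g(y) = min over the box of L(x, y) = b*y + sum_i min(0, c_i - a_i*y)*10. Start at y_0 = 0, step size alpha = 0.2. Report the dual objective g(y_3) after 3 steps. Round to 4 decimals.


Dual ascent for LP: min 10*x1 + 4*x2, 3*x1 + 1*x2 = 13, 0 <= x_i <= 10
Step 1: y^k = 0.0, reduced costs: (10.0, 4.0)
  x^k = (0.0, 0.0), subgradient = b - a^T x = 13.0
  y^{k+1} = 0.0 + 0.2*13.0 = 2.6
Step 2: y^k = 2.6, reduced costs: (2.2, 1.4)
  x^k = (0.0, 0.0), subgradient = b - a^T x = 13.0
  y^{k+1} = 2.6 + 0.2*13.0 = 5.2
Step 3: y^k = 5.2, reduced costs: (-5.6, -1.2)
  x^k = (10.0, 10.0), subgradient = b - a^T x = -27.0
  y^{k+1} = 5.2 + 0.2*-27.0 = -0.2
Dual objective at y_3 = -0.2: reduced costs (10.6, 4.2), box minimizer x = (0.0, 0.0)
g(y_3) = b*y + (c1 - a1*y)*x1 + (c2 - a2*y)*x2 = 13*(-0.2) + 10.6*0.0 + 4.2*0.0 = -2.6 + 0.0 + 0.0 = -2.6


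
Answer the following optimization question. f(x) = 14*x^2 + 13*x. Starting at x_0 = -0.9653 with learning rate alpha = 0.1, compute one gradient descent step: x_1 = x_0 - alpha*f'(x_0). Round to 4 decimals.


We compute the gradient at x_0 and apply the update.
f'(x) = 28*x + 13
f'(-0.9653) = 28*-0.9653 + 13 = -14.0284
x_1 = -0.9653 - 0.1*-14.0284 = 0.4375


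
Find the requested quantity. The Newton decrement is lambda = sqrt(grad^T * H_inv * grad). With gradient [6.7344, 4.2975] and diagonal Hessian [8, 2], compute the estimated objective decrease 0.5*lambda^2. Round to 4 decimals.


Step 1: H is diagonal, so H^(-1) * g = [0.8418, 2.1488].
Step 2: g^T H^(-1) g = sum_i g_i^2 / H_ii
  = (6.7344)^2/8 + (4.2975)^2/2
  = 5.669 + 9.2343 = 14.9033
Step 3: Objective decrease = 0.5 * g^T H^(-1) g = 7.4516


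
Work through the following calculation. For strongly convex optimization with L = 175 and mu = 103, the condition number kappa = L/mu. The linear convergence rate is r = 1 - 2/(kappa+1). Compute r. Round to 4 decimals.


Step 1: Compute the condition number.
kappa = L/mu = 175/103 = 1.699
Step 2: Compute the convergence rate.
r = 1 - 2/(kappa + 1) = 1 - 2*mu/(L + mu) = (L - mu)/(L + mu) = 72/278 = 0.259


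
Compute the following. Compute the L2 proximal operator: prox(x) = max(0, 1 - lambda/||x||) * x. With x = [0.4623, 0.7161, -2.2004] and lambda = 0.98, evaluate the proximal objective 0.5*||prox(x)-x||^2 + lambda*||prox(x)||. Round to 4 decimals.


Step 1: Compute ||x||.
||x|| = 2.3597
Step 2: Compute scaling factor.
scale = max(0, 1 - 0.98/2.3597) = 0.5847
Step 3: prox(x) = [0.2703, 0.4187, -1.2866]
||prox(x)|| = 1.3797
Step 4: Proximal objective.
0.5*||prox-x||^2 = 0.4802
lambda*||prox|| = 1.3521
Total = 1.8323


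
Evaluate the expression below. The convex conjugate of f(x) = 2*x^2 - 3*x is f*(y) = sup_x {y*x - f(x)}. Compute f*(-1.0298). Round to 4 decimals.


f*(y) = sup_x {y*x - a*x^2 - b*x} = sup_x {(y-b)*x - a*x^2}
FOC: (y - b) - 2a*x = 0 => x* = (y - b)/(2a)
x* = (-1.0298 + 3)/(2*2) = 0.4926
f*(-1.0298) = (y-b)^2/(4a) = (-1.0298 + 3)^2/(4*2)
= 3.8817/8 = 0.4852


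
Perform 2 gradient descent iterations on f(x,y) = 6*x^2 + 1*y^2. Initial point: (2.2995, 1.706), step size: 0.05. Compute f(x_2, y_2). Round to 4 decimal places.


Gradient descent on f(x,y) = 6*x^2 + 1*y^2.
Starting point: (2.2995, 1.706), alpha = 0.05
Step 1: grad_x = 2*6*2.2995 = 27.594, grad_y = 2*1*1.706 = 3.412
  x_1 = 2.2995 - 0.05*27.594 = 0.9198
  y_1 = 1.706 - 0.05*3.412 = 1.5354
Step 2: grad_x = 2*6*0.9198 = 11.0376, grad_y = 2*1*1.5354 = 3.0708
  x_2 = 0.9198 - 0.05*11.0376 = 0.3679
  y_2 = 1.5354 - 0.05*3.0708 = 1.3819
f(0.3679, 1.3819) = 6*0.3679^2 + 1*1.3819^2 = 2.7217


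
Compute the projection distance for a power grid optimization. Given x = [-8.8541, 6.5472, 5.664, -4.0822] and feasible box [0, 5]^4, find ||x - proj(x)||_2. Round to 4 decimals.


Project each component onto [0, 5].
clip(-8.8541) = 0.0, clip(6.5472) = 5.0, clip(5.664) = 5.0, clip(-4.0822) = 0.0
Projection = [0.0, 5.0, 5.0, 0.0]
Squared diffs: [78.3951, 2.3938, 0.4409, 16.6644]
Distance = sqrt(97.8942) = 9.8941


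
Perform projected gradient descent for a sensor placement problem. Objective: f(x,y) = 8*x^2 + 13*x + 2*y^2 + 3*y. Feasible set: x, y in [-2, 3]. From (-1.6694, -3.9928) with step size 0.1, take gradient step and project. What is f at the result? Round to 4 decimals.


Step 1: Compute gradient at (-1.6694, -3.9928).
grad_x = 2*8*-1.6694 + 13 = -13.7104
grad_y = 2*2*-3.9928 + 3 = -12.9712
Step 2: Gradient step.
x_raw = -1.6694 - 0.1*-13.7104 = -0.2984
y_raw = -3.9928 - 0.1*-12.9712 = -2.6957
Step 3: Project onto [-2, 3].
x_proj = clip(-0.2984) = -0.2984
y_proj = clip(-2.6957) = -2.0
Step 4: Evaluate f.
f(-0.2984, -2.0) = -1.1665


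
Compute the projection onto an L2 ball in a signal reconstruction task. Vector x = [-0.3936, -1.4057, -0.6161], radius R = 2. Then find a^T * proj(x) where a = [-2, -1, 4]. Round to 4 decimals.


Step 1: Compute ||x|| (intermediates to 6 decimals).
||x|| = sqrt((-0.3936)^2 + (-1.4057)^2 + (-0.6161)^2) = 1.584453
Step 2: Project.
Since ||x|| <= R, proj = x (no scaling needed).
proj(x) = [-0.3936, -1.4057, -0.6161]
Step 3: Dot product.
a^T * proj(x) = -2*(-0.3936) - 1*(-1.4057) + 4*(-0.6161) = -0.2715


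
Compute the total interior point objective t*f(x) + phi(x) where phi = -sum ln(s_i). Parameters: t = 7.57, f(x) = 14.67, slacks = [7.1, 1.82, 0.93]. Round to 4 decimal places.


Step 1: Compute log-barrier.
ln values: [1.9601, 0.5988, -0.0726]
phi = -(1.9601 + 0.5988 - 0.0726) = -2.4864
Step 2: Compute augmented objective.
t*f(x) = 7.57*14.67 = 111.0519
Total = 111.0519 - 2.4864 = 108.5655


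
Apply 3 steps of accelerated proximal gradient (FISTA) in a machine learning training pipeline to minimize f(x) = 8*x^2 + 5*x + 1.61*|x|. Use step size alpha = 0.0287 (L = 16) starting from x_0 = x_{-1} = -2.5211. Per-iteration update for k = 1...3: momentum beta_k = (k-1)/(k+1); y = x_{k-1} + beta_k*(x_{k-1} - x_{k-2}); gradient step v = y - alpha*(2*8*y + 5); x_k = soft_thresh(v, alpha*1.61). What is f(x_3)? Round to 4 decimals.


FISTA on f(x) = 8*x^2 + 5*x + 1.61*|x|
L = 16, alpha = 0.0287
Iteration 1: beta = 0.0, y = -2.5211 + 0.0*(-2.5211 + 2.5211) = -2.5211
  grad(y) = -35.3376, v = y - alpha*grad = -1.5069
  prox(v) = soft_thresh(-1.5069, 0.0462) = -1.4607
Iteration 2: beta = 0.3333, y = -1.4607 + 0.3333*(-1.4607 + 2.5211) = -1.1072
  grad(y) = -12.7158, v = y - alpha*grad = -0.7423
  prox(v) = soft_thresh(-0.7423, 0.0462) = -0.6961
Iteration 3: beta = 0.5, y = -0.6961 + 0.5*(-0.6961 + 1.4607) = -0.3138
  grad(y) = -0.0205, v = y - alpha*grad = -0.3132
  prox(v) = soft_thresh(-0.3132, 0.0462) = -0.267
f(x_3) = 8*(-0.267)^2 + 5*(-0.267) + 1.61*|-0.267| = -0.3348


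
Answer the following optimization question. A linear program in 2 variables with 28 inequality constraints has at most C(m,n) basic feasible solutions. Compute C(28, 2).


Each vertex corresponds to some choice of n active constraints out of m, so the number of vertices is at most C(m, n) = m! / (n!(m-n)!).
m = 28, n = 2
Numerator: 28 * 27
Denominator: 2! = 2
C(28, 2) = 378


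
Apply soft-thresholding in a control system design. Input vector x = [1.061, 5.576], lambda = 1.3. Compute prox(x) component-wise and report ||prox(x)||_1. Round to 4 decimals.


Soft-thresholding with lambda = 1.3:
prox(1.061) = sign(1.061)*max(|1.061| - 1.3, 0) = 0.0
prox(5.576) = sign(5.576)*max(|5.576| - 1.3, 0) = 4.276
prox(x) = [0.0, 4.276]
||prox(x)||_1 = 0.0 + 4.276 = 4.276


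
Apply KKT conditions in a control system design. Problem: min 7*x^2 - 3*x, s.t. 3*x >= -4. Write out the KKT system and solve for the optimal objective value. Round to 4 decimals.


Step 1: Try lambda = 0 (constraint inactive).
Stationarity: 2*7*x - 3 = 0
x* = 3/(2*7) = 3/14 = 0.2143 (rounded; the exact value 3/14 is used below)
Check constraint: 3*0.2143 = 0.6429 >= -4 -- satisfied.
Step 2: Compute optimal value.
f(x*) = 7*(3/14)^2 - 3*(3/14) = -0.3214


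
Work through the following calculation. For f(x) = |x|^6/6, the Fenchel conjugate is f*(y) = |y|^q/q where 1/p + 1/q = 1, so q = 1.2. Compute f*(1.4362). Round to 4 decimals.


The conjugate exponent q satisfies 1/p + 1/q = 1.
p = 6, so q = 6/(6 - 1) = 1.2
|y|^q = 1.4362^1.2 = 1.544
f*(1.4362) = 1.544 / 1.2 = 1.2867


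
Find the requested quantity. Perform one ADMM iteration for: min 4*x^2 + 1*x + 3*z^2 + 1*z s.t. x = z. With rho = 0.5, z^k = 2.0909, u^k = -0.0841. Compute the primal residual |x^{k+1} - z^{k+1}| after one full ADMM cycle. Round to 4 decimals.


ADMM iteration with rho = 0.5, z^k = 2.0909, u^k = -0.0841
Step 1: x-update.
Minimize 4*x^2 + 1*x + (0.5/2)*(x - 2.0909 - 0.0841)^2
FOC: (2*4 + 0.5)*x = -1 + 0.5*(2.0909 + 0.0841)
x^{k+1} = 0.0103
Step 2: z-update.
Minimize 3*z^2 + 1*z + (0.5/2)*(0.0103 - z - 0.0841)^2
FOC: (2*3 + 0.5)*z = -1 + 0.5*(0.0103 - 0.0841)
z^{k+1} = -0.1595
Step 3: u-update.
u^{k+1} = -0.0841 + 0.0103 + 0.1595 = 0.0857
Step 4: Primal residual = |0.0103 + 0.1595| = 0.1698


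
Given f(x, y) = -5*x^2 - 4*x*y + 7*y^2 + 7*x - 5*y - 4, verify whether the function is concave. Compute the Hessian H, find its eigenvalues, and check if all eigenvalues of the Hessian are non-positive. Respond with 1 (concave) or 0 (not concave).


The Hessian of f(x,y) = -5*x^2 - 4*x*y + 7*y^2 + 7*x - 5*y - 4 is:
H = [[-10, -4], [-4, 14]]
Trace = -10 + 14 = 4
Determinant = -10*14 - (-4)^2 = -156
Discriminant = (4)^2 - 4*-156 = 640.0
Eigenvalues: lambda_1 = -10.6491, lambda_2 = 14.6491
The function is not concave.

0


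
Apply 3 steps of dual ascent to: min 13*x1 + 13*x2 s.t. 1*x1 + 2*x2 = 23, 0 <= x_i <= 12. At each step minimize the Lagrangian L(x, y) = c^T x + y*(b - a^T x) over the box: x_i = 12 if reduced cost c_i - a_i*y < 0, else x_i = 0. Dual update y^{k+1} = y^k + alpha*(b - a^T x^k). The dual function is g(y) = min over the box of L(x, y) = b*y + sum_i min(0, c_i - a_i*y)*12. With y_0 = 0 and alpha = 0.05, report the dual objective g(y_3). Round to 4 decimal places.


Dual ascent for LP: min 13*x1 + 13*x2, 1*x1 + 2*x2 = 23, 0 <= x_i <= 12
Step 1: y^k = 0.0, reduced costs: (13.0, 13.0)
  x^k = (0.0, 0.0), subgradient = b - a^T x = 23.0
  y^{k+1} = 0.0 + 0.05*23.0 = 1.15
Step 2: y^k = 1.15, reduced costs: (11.85, 10.7)
  x^k = (0.0, 0.0), subgradient = b - a^T x = 23.0
  y^{k+1} = 1.15 + 0.05*23.0 = 2.3
Step 3: y^k = 2.3, reduced costs: (10.7, 8.4)
  x^k = (0.0, 0.0), subgradient = b - a^T x = 23.0
  y^{k+1} = 2.3 + 0.05*23.0 = 3.45
Dual objective at y_3 = 3.45: reduced costs (9.55, 6.1), box minimizer x = (0.0, 0.0)
g(y_3) = b*y + (c1 - a1*y)*x1 + (c2 - a2*y)*x2 = 23*3.45 + 9.55*0.0 + 6.1*0.0 = 79.35 + 0.0 + 0.0 = 79.35


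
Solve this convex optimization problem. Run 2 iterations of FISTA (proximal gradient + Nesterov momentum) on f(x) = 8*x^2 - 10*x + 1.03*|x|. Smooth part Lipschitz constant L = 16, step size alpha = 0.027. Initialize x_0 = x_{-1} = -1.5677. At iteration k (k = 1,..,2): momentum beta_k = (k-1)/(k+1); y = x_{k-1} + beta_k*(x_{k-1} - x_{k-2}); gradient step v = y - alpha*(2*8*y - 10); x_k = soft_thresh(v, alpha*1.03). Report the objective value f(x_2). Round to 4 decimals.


FISTA on f(x) = 8*x^2 - 10*x + 1.03*|x|
L = 16, alpha = 0.027
Iteration 1: beta = 0.0, y = -1.5677 + 0.0*(-1.5677 + 1.5677) = -1.5677
  grad(y) = -35.0832, v = y - alpha*grad = -0.6205
  prox(v) = soft_thresh(-0.6205, 0.0278) = -0.5926
Iteration 2: beta = 0.3333, y = -0.5926 + 0.3333*(-0.5926 + 1.5677) = -0.2676
  grad(y) = -14.282, v = y - alpha*grad = 0.118
  prox(v) = soft_thresh(0.118, 0.0278) = 0.0902
f(x_2) = 8*0.0902^2 - 10*0.0902 + 1.03*|0.0902| = -0.7438


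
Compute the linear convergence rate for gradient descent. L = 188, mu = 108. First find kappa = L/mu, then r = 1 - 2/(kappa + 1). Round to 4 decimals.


Step 1: Compute the condition number.
kappa = L/mu = 188/108 = 1.7407
Step 2: Compute the convergence rate.
r = 1 - 2/(kappa + 1) = 1 - 2*mu/(L + mu) = (L - mu)/(L + mu) = 80/296 = 0.2703


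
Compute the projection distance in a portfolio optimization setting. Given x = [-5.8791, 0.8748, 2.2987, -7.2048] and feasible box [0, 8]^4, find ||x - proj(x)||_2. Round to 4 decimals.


Project each component onto [0, 8].
clip(-5.8791) = 0.0, clip(0.8748) = 0.8748, clip(2.2987) = 2.2987, clip(-7.2048) = 0.0
Projection = [0.0, 0.8748, 2.2987, 0.0]
Squared diffs: [34.5638, 0.0, 0.0, 51.9091]
Distance = sqrt(86.4729) = 9.2991


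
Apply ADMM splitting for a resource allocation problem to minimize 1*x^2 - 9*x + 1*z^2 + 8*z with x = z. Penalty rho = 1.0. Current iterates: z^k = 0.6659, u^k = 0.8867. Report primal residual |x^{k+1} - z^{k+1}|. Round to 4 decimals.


ADMM iteration with rho = 1.0, z^k = 0.6659, u^k = 0.8867
Step 1: x-update.
Minimize 1*x^2 - 9*x + (1.0/2)*(x - 0.6659 + 0.8867)^2
FOC: (2*1 + 1.0)*x = 9 + 1.0*(0.6659 - 0.8867)
x^{k+1} = 2.9264
Step 2: z-update.
Minimize 1*z^2 + 8*z + (1.0/2)*(2.9264 - z + 0.8867)^2
FOC: (2*1 + 1.0)*z = -8 + 1.0*(2.9264 + 0.8867)
z^{k+1} = -1.3956
Step 3: u-update.
u^{k+1} = 0.8867 + 2.9264 + 1.3956 = 5.2087
Step 4: Primal residual = |2.9264 + 1.3956| = 4.322


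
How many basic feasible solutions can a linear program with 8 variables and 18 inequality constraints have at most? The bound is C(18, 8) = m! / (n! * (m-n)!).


Each vertex corresponds to some choice of n active constraints out of m, so the number of vertices is at most C(m, n) = m! / (n!(m-n)!).
m = 18, n = 8
Numerator: 18 * 17 * 16 * 15 * 14 * 13 * 12 * 11
Denominator: 8! = 40320
C(18, 8) = 43758


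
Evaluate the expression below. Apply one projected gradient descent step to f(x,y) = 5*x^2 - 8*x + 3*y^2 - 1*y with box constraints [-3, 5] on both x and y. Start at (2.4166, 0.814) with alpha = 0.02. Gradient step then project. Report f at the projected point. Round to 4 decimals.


Step 1: Compute gradient at (2.4166, 0.814).
grad_x = 2*5*2.4166 - 8 = 16.166
grad_y = 2*3*0.814 - 1 = 3.884
Step 2: Gradient step.
x_raw = 2.4166 - 0.02*16.166 = 2.0933
y_raw = 0.814 - 0.02*3.884 = 0.7363
Step 3: Project onto [-3, 5].
x_proj = clip(2.0933) = 2.0933
y_proj = clip(0.7363) = 0.7363
Step 4: Evaluate f.
f(2.0933, 0.7363) = 6.053


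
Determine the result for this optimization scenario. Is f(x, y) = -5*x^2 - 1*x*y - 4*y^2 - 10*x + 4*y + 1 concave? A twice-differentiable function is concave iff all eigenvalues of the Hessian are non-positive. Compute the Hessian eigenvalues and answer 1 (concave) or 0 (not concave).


The Hessian of f(x,y) = -5*x^2 - 1*x*y - 4*y^2 - 10*x + 4*y + 1 is:
H = [[-10, -1], [-1, -8]]
Trace = -10 - 8 = -18
Determinant = -10*-8 - (-1)^2 = 79
Discriminant = (-18)^2 - 4*79 = 8.0
Eigenvalues: lambda_1 = -10.4142, lambda_2 = -7.5858
The function is concave.

1


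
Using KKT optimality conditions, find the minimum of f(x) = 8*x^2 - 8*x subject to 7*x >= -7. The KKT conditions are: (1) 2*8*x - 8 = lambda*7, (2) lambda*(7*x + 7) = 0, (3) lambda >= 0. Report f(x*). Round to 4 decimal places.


Step 1: Try lambda = 0 (constraint inactive).
Stationarity: 2*8*x - 8 = 0
x* = 8/(2*8) = 0.5
Check constraint: 7*0.5 = 3.5 >= -7 -- satisfied.
Step 2: Compute optimal value.
f(x*) = 8*0.5^2 - 8*0.5 = -2.0


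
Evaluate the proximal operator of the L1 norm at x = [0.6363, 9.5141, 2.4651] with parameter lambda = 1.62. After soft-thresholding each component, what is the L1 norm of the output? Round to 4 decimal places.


Soft-thresholding with lambda = 1.62:
prox(0.6363) = sign(0.6363)*max(|0.6363| - 1.62, 0) = 0.0
prox(9.5141) = sign(9.5141)*max(|9.5141| - 1.62, 0) = 7.8941
prox(2.4651) = sign(2.4651)*max(|2.4651| - 1.62, 0) = 0.8451
prox(x) = [0.0, 7.8941, 0.8451]
||prox(x)||_1 = 0.0 + 7.8941 + 0.8451 = 8.7392


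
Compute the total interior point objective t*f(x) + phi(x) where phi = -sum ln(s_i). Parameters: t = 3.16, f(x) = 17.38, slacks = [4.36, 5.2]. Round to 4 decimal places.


Step 1: Compute log-barrier.
ln values: [1.4725, 1.6487]
phi = -(1.4725 + 1.6487) = -3.1211
Step 2: Compute augmented objective.
t*f(x) = 3.16*17.38 = 54.9208
Total = 54.9208 - 3.1211 = 51.7997


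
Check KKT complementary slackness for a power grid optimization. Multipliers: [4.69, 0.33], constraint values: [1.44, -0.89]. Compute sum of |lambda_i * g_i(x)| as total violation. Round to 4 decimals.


KKT complementary slackness check:
lambda_1 * g_1 = 4.69 * 1.44 = 6.7536
lambda_2 * g_2 = 0.33 * -0.89 = -0.2937
Total violation = 6.7536 + 0.2937 = 7.0473


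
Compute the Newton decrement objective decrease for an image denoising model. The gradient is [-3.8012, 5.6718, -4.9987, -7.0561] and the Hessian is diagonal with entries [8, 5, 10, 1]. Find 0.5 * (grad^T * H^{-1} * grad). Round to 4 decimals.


Step 1: H is diagonal, so H^(-1) * g = [-0.4752, 1.1344, -0.4999, -7.0561].
Step 2: g^T H^(-1) g = sum_i g_i^2 / H_ii
  = (-3.8012)^2/8 + (5.6718)^2/5 + (-4.9987)^2/10 + (-7.0561)^2/1
  = 1.8061 + 6.4339 + 2.4987 + 49.7885 = 60.5273
Step 3: Objective decrease = 0.5 * g^T H^(-1) g = 30.2636


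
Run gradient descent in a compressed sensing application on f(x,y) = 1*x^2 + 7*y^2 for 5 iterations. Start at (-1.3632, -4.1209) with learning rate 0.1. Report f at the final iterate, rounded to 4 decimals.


Gradient descent on f(x,y) = 1*x^2 + 7*y^2.
Starting point: (-1.3632, -4.1209), alpha = 0.1
Step 1: grad_x = 2*1*-1.3632 = -2.7264, grad_y = 2*7*-4.1209 = -57.6926
  x_1 = -1.3632 - 0.1*-2.7264 = -1.0906
  y_1 = -4.1209 - 0.1*-57.6926 = 1.6484
Step 2: grad_x = 2*1*-1.0906 = -2.1811, grad_y = 2*7*1.6484 = 23.077
  x_2 = -1.0906 - 0.1*-2.1811 = -0.8724
  y_2 = 1.6484 - 0.1*23.077 = -0.6593
Step 3: grad_x = 2*1*-0.8724 = -1.7449, grad_y = 2*7*-0.6593 = -9.2308
  x_3 = -0.8724 - 0.1*-1.7449 = -0.698
  y_3 = -0.6593 - 0.1*-9.2308 = 0.2637
Step 4: grad_x = 2*1*-0.698 = -1.3959, grad_y = 2*7*0.2637 = 3.6923
  x_4 = -0.698 - 0.1*-1.3959 = -0.5584
  y_4 = 0.2637 - 0.1*3.6923 = -0.1055
Step 5: grad_x = 2*1*-0.5584 = -1.1167, grad_y = 2*7*-0.1055 = -1.4769
  x_5 = -0.5584 - 0.1*-1.1167 = -0.4467
  y_5 = -0.1055 - 0.1*-1.4769 = 0.0422
f(-0.4467, 0.0422) = 1*(-0.4467)^2 + 7*0.0422^2 = 0.212


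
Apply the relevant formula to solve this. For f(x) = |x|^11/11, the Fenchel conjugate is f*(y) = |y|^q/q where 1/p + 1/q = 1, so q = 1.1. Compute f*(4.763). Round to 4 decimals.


The conjugate exponent q satisfies 1/p + 1/q = 1.
p = 11, so q = 11/(11 - 1) = 1.1
|y|^q = 4.763^1.1 = 5.5676
f*(4.763) = 5.5676 / 1.1 = 5.0615


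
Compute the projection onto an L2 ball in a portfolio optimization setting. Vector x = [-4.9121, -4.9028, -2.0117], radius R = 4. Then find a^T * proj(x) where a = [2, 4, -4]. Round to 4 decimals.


Step 1: Compute ||x|| (intermediates to 6 decimals).
||x|| = sqrt((-4.9121)^2 + (-4.9028)^2 + (-2.0117)^2) = 7.225864
Step 2: Project.
Since ||x|| > R, scale = R/||x|| = 4/7.225864 = 0.553567, proj(x) = scale * x
proj(x) = [-2.719176, -2.714028, -1.113611]
Step 3: Dot product.
a^T * proj(x) = 2*(-2.719176) + 4*(-2.714028) - 4*(-1.113611) = -11.84


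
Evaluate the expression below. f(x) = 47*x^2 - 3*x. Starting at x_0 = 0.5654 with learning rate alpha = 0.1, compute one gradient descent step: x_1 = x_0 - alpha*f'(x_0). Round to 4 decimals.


We compute the gradient at x_0 and apply the update.
f'(x) = 94*x - 3
f'(0.5654) = 94*0.5654 - 3 = 50.1476
x_1 = 0.5654 - 0.1*50.1476 = -4.4494


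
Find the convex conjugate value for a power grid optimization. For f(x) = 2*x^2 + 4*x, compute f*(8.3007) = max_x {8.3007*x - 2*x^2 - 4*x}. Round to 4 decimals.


f*(y) = sup_x {y*x - a*x^2 - b*x} = sup_x {(y-b)*x - a*x^2}
FOC: (y - b) - 2a*x = 0 => x* = (y - b)/(2a)
x* = (8.3007 - 4)/(2*2) = 1.0752
f*(8.3007) = (y-b)^2/(4a) = (8.3007 - 4)^2/(4*2)
= 18.496/8 = 2.312


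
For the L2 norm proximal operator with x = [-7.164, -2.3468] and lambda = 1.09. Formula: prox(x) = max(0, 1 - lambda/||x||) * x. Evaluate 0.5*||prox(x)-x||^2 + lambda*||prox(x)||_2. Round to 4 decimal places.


Step 1: Compute ||x||.
||x|| = 7.5386
Step 2: Compute scaling factor.
scale = max(0, 1 - 1.09/7.5386) = 0.8554
Step 3: prox(x) = [-6.1282, -2.0075]
||prox(x)|| = 6.4486
Step 4: Proximal objective.
0.5*||prox-x||^2 = 0.5941
lambda*||prox|| = 7.029
Total = 7.623


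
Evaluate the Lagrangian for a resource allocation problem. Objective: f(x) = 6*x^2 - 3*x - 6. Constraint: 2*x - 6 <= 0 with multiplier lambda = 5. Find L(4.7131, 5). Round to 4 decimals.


Step 1: Evaluate f(x).
f(4.7131) = 6*4.7131^2 - 3*4.7131 - 6 = 113.1406
Step 2: Evaluate g(x).
g(4.7131) = 2*4.7131 - 6 = 3.4262
Step 3: Compute Lagrangian.
L = 113.1406 + 5*3.4262 = 130.2716


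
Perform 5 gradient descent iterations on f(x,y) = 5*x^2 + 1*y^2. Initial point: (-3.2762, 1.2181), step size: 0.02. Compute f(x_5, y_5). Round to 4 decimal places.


Gradient descent on f(x,y) = 5*x^2 + 1*y^2.
Starting point: (-3.2762, 1.2181), alpha = 0.02
Step 1: grad_x = 2*5*-3.2762 = -32.762, grad_y = 2*1*1.2181 = 2.4362
  x_1 = -3.2762 - 0.02*-32.762 = -2.621
  y_1 = 1.2181 - 0.02*2.4362 = 1.1694
Step 2: grad_x = 2*5*-2.621 = -26.2096, grad_y = 2*1*1.1694 = 2.3388
  x_2 = -2.621 - 0.02*-26.2096 = -2.0968
  y_2 = 1.1694 - 0.02*2.3388 = 1.1226
Step 3: grad_x = 2*5*-2.0968 = -20.9677, grad_y = 2*1*1.1226 = 2.2452
  x_3 = -2.0968 - 0.02*-20.9677 = -1.6774
  y_3 = 1.1226 - 0.02*2.2452 = 1.0777
Step 4: grad_x = 2*5*-1.6774 = -16.7741, grad_y = 2*1*1.0777 = 2.1554
  x_4 = -1.6774 - 0.02*-16.7741 = -1.3419
  y_4 = 1.0777 - 0.02*2.1554 = 1.0346
Step 5: grad_x = 2*5*-1.3419 = -13.4193, grad_y = 2*1*1.0346 = 2.0692
  x_5 = -1.3419 - 0.02*-13.4193 = -1.0735
  y_5 = 1.0346 - 0.02*2.0692 = 0.9932
f(-1.0735, 0.9932) = 5*(-1.0735)^2 + 1*0.9932^2 = 6.749


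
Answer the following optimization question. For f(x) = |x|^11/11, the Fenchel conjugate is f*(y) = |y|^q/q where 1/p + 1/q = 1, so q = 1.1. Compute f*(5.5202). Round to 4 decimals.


The conjugate exponent q satisfies 1/p + 1/q = 1.
p = 11, so q = 11/(11 - 1) = 1.1
|y|^q = 5.5202^1.1 = 6.5486
f*(5.5202) = 6.5486 / 1.1 = 5.9533


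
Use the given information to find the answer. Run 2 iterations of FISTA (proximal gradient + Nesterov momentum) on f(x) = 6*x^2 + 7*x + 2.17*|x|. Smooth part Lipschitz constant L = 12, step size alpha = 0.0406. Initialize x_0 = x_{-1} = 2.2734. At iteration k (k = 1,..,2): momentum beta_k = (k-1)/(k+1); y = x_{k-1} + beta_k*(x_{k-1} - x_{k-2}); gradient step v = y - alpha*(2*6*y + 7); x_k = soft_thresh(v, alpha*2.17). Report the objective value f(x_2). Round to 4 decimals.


FISTA on f(x) = 6*x^2 + 7*x + 2.17*|x|
L = 12, alpha = 0.0406
Iteration 1: beta = 0.0, y = 2.2734 + 0.0*(2.2734 - 2.2734) = 2.2734
  grad(y) = 34.2808, v = y - alpha*grad = 0.8816
  prox(v) = soft_thresh(0.8816, 0.0881) = 0.7935
Iteration 2: beta = 0.3333, y = 0.7935 + 0.3333*(0.7935 - 2.2734) = 0.3002
  grad(y) = 10.6024, v = y - alpha*grad = -0.1303
  prox(v) = soft_thresh(-0.1303, 0.0881) = -0.0422
f(x_2) = 6*(-0.0422)^2 + 7*(-0.0422) + 2.17*|-0.0422| = -0.193


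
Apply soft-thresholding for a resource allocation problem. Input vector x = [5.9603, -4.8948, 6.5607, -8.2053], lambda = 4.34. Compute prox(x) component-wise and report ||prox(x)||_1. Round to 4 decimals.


Soft-thresholding with lambda = 4.34:
prox(5.9603) = sign(5.9603)*max(|5.9603| - 4.34, 0) = 1.6203
prox(-4.8948) = sign(-4.8948)*max(|-4.8948| - 4.34, 0) = -0.5548
prox(6.5607) = sign(6.5607)*max(|6.5607| - 4.34, 0) = 2.2207
prox(-8.2053) = sign(-8.2053)*max(|-8.2053| - 4.34, 0) = -3.8653
prox(x) = [1.6203, -0.5548, 2.2207, -3.8653]
||prox(x)||_1 = 1.6203 + 0.5548 + 2.2207 + 3.8653 = 8.2611


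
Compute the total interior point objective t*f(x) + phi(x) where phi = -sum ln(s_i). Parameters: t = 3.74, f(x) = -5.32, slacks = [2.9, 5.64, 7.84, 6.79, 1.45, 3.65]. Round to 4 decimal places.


Step 1: Compute log-barrier.
ln values: [1.0647, 1.7299, 2.0592, 1.9155, 0.3716, 1.2947]
phi = -(1.0647 + 1.7299 + 2.0592 + 1.9155 + 0.3716 + 1.2947) = -8.4356
Step 2: Compute augmented objective.
t*f(x) = 3.74*-5.32 = -19.8968
Total = -19.8968 - 8.4356 = -28.3324


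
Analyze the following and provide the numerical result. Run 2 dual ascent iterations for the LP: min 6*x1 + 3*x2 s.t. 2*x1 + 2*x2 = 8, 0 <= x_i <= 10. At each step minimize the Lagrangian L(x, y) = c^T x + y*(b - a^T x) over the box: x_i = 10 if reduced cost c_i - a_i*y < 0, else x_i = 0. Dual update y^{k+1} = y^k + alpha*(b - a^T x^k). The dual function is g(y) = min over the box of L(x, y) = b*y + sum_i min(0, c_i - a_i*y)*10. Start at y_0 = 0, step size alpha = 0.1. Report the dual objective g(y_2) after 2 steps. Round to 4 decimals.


Dual ascent for LP: min 6*x1 + 3*x2, 2*x1 + 2*x2 = 8, 0 <= x_i <= 10
Step 1: y^k = 0.0, reduced costs: (6.0, 3.0)
  x^k = (0.0, 0.0), subgradient = b - a^T x = 8.0
  y^{k+1} = 0.0 + 0.1*8.0 = 0.8
Step 2: y^k = 0.8, reduced costs: (4.4, 1.4)
  x^k = (0.0, 0.0), subgradient = b - a^T x = 8.0
  y^{k+1} = 0.8 + 0.1*8.0 = 1.6
Dual objective at y_2 = 1.6: reduced costs (2.8, -0.2), box minimizer x = (0.0, 10.0)
g(y_2) = b*y + (c1 - a1*y)*x1 + (c2 - a2*y)*x2 = 8*1.6 + 2.8*0.0 + (-0.2)*10.0 = 12.8 + 0.0 - 2.0 = 10.8


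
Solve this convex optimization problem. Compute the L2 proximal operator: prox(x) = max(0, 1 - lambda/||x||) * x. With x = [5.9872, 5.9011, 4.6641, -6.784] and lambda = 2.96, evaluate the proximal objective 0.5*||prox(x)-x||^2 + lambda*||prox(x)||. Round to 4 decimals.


Step 1: Compute ||x||.
||x|| = 11.7663
Step 2: Compute scaling factor.
scale = max(0, 1 - 2.96/11.7663) = 0.7484
Step 3: prox(x) = [4.481, 4.4166, 3.4908, -5.0774]
||prox(x)|| = 8.8063
Step 4: Proximal objective.
0.5*||prox-x||^2 = 4.3808
lambda*||prox|| = 26.0666
Total = 30.4475


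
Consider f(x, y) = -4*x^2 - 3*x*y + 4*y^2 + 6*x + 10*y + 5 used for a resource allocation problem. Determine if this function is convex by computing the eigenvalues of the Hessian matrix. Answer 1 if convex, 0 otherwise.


The Hessian of f(x,y) = -4*x^2 - 3*x*y + 4*y^2 + 6*x + 10*y + 5 is:
H = [[-8, -3], [-3, 8]]
Trace = -8 + 8 = 0
Determinant = -8*8 - (-3)^2 = -73
Discriminant = (0)^2 - 4*-73 = 292.0
Eigenvalues: lambda_1 = -8.544, lambda_2 = 8.544
The function is not convex.

0


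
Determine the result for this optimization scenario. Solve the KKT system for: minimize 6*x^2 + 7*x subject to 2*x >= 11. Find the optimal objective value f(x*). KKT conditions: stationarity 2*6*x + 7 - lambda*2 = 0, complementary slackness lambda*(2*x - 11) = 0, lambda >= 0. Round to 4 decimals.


Step 1: Try lambda = 0 (constraint inactive).
x_unc = -7/(2*6) = -0.5833
Check: 2*-0.5833 = -1.1666 < 11 -- violated!
Step 2: Constraint must be active: 2*x = 11
x* = 11/2 = 5.5
lambda = (2*6*5.5 + 7)/2 = 36.5
Step 3: Compute optimal value.
f(x*) = 6*5.5^2 + 7*5.5 = 220.0


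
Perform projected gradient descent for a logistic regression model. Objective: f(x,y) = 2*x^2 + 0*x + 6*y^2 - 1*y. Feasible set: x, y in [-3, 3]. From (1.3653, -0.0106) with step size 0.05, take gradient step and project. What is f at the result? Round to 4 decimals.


Step 1: Compute gradient at (1.3653, -0.0106).
grad_x = 2*2*1.3653 + 0 = 5.4612
grad_y = 2*6*-0.0106 - 1 = -1.1272
Step 2: Gradient step.
x_raw = 1.3653 - 0.05*5.4612 = 1.0922
y_raw = -0.0106 - 0.05*-1.1272 = 0.0458
Step 3: Project onto [-3, 3].
x_proj = clip(1.0922) = 1.0922
y_proj = clip(0.0458) = 0.0458
Step 4: Evaluate f.
f(1.0922, 0.0458) = 2.3528


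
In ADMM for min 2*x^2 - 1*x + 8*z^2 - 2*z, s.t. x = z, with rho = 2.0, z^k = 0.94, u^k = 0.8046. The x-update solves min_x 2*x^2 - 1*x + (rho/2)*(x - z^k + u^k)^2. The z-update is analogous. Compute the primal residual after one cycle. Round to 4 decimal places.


ADMM iteration with rho = 2.0, z^k = 0.94, u^k = 0.8046
Step 1: x-update.
Minimize 2*x^2 - 1*x + (2.0/2)*(x - 0.94 + 0.8046)^2
FOC: (2*2 + 2.0)*x = 1 + 2.0*(0.94 - 0.8046)
x^{k+1} = 0.2118
Step 2: z-update.
Minimize 8*z^2 - 2*z + (2.0/2)*(0.2118 - z + 0.8046)^2
FOC: (2*8 + 2.0)*z = 2 + 2.0*(0.2118 + 0.8046)
z^{k+1} = 0.224
Step 3: u-update.
u^{k+1} = 0.8046 + 0.2118 - 0.224 = 0.7924
Step 4: Primal residual = |0.2118 - 0.224| = 0.0122
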